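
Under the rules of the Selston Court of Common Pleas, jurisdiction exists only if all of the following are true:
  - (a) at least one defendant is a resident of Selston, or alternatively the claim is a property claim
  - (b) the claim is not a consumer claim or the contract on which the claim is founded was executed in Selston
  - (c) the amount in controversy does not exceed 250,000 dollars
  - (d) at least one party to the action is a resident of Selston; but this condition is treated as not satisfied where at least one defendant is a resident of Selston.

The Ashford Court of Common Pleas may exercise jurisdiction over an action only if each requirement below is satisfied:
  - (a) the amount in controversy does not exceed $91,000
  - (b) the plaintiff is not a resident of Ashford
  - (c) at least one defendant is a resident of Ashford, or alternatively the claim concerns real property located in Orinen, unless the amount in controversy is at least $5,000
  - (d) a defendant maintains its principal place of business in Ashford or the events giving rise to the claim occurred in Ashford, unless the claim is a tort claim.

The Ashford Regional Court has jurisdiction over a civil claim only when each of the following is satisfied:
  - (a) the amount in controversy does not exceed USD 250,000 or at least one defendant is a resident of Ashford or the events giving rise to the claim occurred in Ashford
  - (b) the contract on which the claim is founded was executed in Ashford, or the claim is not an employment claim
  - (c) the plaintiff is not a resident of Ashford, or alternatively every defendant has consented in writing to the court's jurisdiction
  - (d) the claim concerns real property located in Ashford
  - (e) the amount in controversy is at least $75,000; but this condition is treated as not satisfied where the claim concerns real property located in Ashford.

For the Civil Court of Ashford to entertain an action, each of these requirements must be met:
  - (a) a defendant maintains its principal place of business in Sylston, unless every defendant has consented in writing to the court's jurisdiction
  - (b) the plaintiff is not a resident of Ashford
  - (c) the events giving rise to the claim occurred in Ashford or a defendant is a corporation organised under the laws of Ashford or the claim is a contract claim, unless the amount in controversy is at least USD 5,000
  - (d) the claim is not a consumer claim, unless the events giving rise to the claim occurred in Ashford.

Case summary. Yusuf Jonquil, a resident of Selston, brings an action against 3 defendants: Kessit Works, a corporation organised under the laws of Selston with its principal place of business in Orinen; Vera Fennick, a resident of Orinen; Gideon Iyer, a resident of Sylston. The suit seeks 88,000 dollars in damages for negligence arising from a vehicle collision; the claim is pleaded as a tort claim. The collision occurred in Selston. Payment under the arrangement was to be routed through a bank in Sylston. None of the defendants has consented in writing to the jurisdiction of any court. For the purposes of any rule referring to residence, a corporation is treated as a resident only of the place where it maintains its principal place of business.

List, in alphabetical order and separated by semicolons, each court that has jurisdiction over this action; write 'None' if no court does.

The Selston Court of Common Pleas:
  (a) No defendant resides in Selston (they reside in Orinen, Orinen, Sylston); the claim is a tort claim, not a property claim — every alternative fails. Not satisfied.
  (b) The claim is a tort claim, not a consumer claim, which satisfies one of the alternatives. Satisfied.
  (c) The amount in controversy is $88,000, within the 250,000 dollars ceiling. Condition met.
  (d) Yusuf Jonquil resides in Selston. And the carve-out is inapplicable — no defendant resides in Selston (they reside in Orinen, Orinen, Sylston). Satisfied.
  → The court lacks jurisdiction.
The Ashford Court of Common Pleas:
  (a) The amount in controversy is $88,000, within the 91,000 dollars ceiling. Satisfied.
  (b) The plaintiff resides in Selston, which is not Ashford. Satisfied.
  (c) No defendant resides in Ashford (they reside in Orinen, Orinen, Sylston); the claim does not concern real property — no alternative holds. But the amount in controversy is USD 88,000, which meets the $5,000 floor, and the 'unless' clause therefore excuses the requirement. Condition met.
  (d) The corporate defendant(s) have their principal place of business in Orinen, not Ashford; the operative events occurred in Selston, not Ashford — no alternative holds. But the claim is a tort claim, and the 'unless' clause therefore excuses the requirement. Met.
  → All conditions met; jurisdiction exists.
The Ashford Regional Court:
  (a) The amount in controversy is USD 88,000, within the $250,000 ceiling, which satisfies one of the alternatives. Met.
  (b) The claim is a tort claim, not an employment claim, which satisfies one of the alternatives. Satisfied.
  (c) The plaintiff resides in Selston, which is not Ashford — that alternative is enough. Condition met.
  (d) The claim does not concern real property. Fails.
  (e) The amount in controversy is $88,000, which meets the $75,000 floor. The carve-out does not apply: the claim does not concern real property. Condition met.
  → At least one condition fails; no jurisdiction.
The Civil Court of Ashford:
  (a) The corporate defendant(s) have their principal place of business in Orinen, not Sylston. And no such written consent has been filed, so the proviso does not save it. Fails.
  (b) The plaintiff resides in Selston, which is not Ashford. Condition met.
  (c) The operative events occurred in Selston, not Ashford; the corporate defendant(s) are organised in Selston, not Ashford; the claim is a tort claim, not a contract claim — every alternative fails. However, the amount in controversy is 88,000 dollars, which meets the 5,000 dollars floor, so the 'unless' proviso supplies this condition. Met.
  (d) The claim is a tort claim, not a consumer claim. Satisfied.
  → At least one condition fails; no jurisdiction.

the Ashford Court of Common Pleas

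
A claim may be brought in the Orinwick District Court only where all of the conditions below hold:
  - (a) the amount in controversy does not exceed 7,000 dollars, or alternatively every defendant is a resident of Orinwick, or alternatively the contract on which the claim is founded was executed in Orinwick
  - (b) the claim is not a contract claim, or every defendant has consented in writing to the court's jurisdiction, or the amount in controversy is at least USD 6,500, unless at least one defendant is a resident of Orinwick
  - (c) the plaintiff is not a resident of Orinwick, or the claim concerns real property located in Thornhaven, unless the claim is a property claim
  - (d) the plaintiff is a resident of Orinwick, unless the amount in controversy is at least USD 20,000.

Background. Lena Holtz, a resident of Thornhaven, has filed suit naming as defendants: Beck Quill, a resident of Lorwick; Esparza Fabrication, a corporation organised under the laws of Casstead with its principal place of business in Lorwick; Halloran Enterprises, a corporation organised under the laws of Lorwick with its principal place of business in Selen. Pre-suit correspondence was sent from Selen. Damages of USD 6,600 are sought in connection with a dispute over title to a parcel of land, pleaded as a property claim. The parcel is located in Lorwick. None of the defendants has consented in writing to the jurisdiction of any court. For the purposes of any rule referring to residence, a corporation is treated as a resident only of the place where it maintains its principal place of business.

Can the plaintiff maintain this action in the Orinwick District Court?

No

The Orinwick District Court:
  (a) The amount in controversy is 6,600 dollars, within the USD 7,000 ceiling — that alternative is enough. Met.
  (b) The claim is a property claim, not a contract claim — that alternative is enough. Met.
  (c) The plaintiff resides in Thornhaven, which is not Orinwick, which satisfies one of the alternatives. Condition met.
  (d) The plaintiff resides in Thornhaven, not Orinwick. The proviso offers no rescue either, since the amount in controversy is $6,600, below the 20,000 dollars floor. Condition not met.
  → At least one condition fails; no jurisdiction.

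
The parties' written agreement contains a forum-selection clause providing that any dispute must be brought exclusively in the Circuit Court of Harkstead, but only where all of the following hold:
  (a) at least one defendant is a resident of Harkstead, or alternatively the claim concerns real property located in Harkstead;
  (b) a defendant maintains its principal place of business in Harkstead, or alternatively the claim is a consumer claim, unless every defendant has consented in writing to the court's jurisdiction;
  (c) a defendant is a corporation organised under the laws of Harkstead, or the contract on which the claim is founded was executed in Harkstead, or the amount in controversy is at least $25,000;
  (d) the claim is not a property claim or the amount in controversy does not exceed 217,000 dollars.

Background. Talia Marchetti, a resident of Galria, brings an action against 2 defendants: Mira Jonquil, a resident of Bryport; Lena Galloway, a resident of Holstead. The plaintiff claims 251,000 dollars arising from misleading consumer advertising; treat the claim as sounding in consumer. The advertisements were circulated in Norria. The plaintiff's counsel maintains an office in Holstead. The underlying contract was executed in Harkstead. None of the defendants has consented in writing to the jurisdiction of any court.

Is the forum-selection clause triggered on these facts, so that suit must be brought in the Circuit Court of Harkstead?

The Circuit Court of Harkstead:
  (a) No defendant resides in Harkstead (they reside in Bryport, Holstead); the claim does not concern real property — no alternative holds. Condition not met.
  (b) The claim is a consumer claim, so this disjunct is met. Satisfied.
  (c) The contract was executed in Harkstead, which satisfies one of the alternatives. Condition met.
  (d) The claim is a consumer claim, not a property claim, so one alternative holds. Met.
  → Forum clause is not triggered.

No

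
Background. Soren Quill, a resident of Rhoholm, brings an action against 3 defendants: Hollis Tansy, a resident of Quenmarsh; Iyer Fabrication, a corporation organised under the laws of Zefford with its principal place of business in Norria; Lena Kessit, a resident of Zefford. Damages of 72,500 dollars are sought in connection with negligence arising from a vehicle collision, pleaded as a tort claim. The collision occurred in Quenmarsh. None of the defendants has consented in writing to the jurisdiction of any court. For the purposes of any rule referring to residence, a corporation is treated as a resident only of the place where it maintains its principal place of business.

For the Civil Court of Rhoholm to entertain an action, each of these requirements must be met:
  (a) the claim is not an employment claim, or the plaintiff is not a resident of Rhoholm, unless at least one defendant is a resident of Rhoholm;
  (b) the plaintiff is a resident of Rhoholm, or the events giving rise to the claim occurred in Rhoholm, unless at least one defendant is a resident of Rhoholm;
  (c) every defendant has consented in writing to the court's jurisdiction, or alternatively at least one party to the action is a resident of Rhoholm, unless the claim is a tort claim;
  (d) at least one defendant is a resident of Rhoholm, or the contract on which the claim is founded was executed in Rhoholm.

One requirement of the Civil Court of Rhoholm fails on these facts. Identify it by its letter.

(d)

The Civil Court of Rhoholm:
  (a) The claim is a tort claim, not an employment claim, so this disjunct is met. Satisfied.
  (b) The plaintiff resides in Rhoholm — that alternative is enough. Satisfied.
  (c) Soren Quill resides in Rhoholm — that alternative is enough. Condition met.
  (d) No defendant resides in Rhoholm (they reside in Quenmarsh, Norria, Zefford); no contract (and hence no place of execution) is alleged — none of the alternatives is met. Not satisfied.
Only condition (d) fails.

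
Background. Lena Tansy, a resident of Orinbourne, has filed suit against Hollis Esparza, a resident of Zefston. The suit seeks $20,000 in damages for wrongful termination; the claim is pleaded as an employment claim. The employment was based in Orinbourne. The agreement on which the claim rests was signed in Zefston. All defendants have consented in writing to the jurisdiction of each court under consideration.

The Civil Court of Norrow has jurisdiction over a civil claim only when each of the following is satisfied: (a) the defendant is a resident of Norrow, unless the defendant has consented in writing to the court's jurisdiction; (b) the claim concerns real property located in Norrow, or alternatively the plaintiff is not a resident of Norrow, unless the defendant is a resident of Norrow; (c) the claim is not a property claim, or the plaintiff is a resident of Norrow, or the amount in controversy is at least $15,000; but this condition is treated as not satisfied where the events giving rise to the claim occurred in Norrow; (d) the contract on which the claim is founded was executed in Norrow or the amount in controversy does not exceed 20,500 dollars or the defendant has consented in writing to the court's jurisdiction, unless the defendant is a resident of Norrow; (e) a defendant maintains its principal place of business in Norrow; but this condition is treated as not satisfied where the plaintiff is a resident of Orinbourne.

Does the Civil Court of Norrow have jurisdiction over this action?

No

The Civil Court of Norrow:
  (a) The defendant resides in Zefston, not Norrow. But every defendant has filed written consent, and the 'unless' clause therefore excuses the requirement. Condition met.
  (b) The plaintiff resides in Orinbourne, which is not Norrow — that alternative is enough. Condition met.
  (c) The claim is an employment claim, not a property claim — that alternative is enough. The carve-out does not apply: the operative events occurred in Orinbourne, not Norrow. Met.
  (d) The amount in controversy is $20,000, within the USD 20,500 ceiling, so this disjunct is met. Satisfied.
  (e) No defendant is a corporation. Condition not met.
  → Not every requirement is met — no jurisdiction.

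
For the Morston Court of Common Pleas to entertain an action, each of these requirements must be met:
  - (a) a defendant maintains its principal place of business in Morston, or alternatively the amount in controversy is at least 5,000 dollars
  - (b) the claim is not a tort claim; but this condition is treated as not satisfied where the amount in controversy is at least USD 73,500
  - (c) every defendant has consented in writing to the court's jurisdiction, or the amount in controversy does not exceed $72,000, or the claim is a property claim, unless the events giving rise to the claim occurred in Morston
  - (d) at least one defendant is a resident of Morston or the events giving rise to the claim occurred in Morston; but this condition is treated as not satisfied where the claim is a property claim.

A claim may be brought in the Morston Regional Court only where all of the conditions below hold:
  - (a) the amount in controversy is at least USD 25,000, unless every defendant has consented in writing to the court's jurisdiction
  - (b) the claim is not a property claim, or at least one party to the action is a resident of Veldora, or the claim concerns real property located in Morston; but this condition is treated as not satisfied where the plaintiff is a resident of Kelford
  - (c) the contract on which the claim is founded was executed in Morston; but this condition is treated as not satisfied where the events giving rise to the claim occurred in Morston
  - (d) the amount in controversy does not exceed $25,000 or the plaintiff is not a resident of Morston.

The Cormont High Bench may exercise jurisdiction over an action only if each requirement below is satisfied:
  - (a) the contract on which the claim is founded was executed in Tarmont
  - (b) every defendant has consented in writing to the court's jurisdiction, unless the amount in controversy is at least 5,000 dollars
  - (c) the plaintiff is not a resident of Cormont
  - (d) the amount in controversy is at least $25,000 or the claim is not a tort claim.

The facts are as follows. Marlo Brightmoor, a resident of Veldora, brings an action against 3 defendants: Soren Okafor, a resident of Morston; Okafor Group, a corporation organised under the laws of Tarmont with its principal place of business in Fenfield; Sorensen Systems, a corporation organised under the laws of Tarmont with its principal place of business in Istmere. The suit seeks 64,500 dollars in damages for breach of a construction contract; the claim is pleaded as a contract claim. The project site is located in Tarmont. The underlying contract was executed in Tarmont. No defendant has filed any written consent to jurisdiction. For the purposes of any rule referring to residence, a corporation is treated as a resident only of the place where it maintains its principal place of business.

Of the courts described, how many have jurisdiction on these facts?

The Morston Court of Common Pleas:
  (a) The amount in controversy is USD 64,500, which meets the USD 5,000 floor, so one alternative holds. Condition met.
  (b) The claim is a contract claim, not a tort claim. And the carve-out is inapplicable — the amount in controversy is $64,500, below the 73,500 dollars floor. Satisfied.
  (c) The amount in controversy is $64,500, within the 72,000 dollars ceiling, which satisfies one of the alternatives. Met.
  (d) Soren Okafor resides in Morston — that alternative is enough. The exception is not triggered, since the claim is a contract claim, not a property claim. Met.
  → Every requirement is satisfied — jurisdiction.
The Morston Regional Court:
  (a) The amount in controversy is USD 64,500, which meets the $25,000 floor. Met.
  (b) The claim is a contract claim, not a property claim, so one alternative holds. The exception is not triggered, since the plaintiff resides in Veldora, not Kelford. Condition met.
  (c) The contract was executed in Tarmont, not Morston. Condition not met.
  (d) The plaintiff resides in Veldora, which is not Morston, which satisfies one of the alternatives. Satisfied.
  → Not every requirement is met — no jurisdiction.
The Cormont High Bench:
  (a) The contract was executed in Tarmont. Condition met.
  (b) No such written consent has been filed. But the amount in controversy is $64,500, which meets the 5,000 dollars floor, and the 'unless' clause therefore excuses the requirement. Condition met.
  (c) The plaintiff resides in Veldora, which is not Cormont. Met.
  (d) The amount in controversy is 64,500 dollars, which meets the $25,000 floor, so this disjunct is met. Met.
  → The court has jurisdiction.
Courts with jurisdiction: the Morston Court of Common Pleas, the Cormont High Bench — 2 in total.

2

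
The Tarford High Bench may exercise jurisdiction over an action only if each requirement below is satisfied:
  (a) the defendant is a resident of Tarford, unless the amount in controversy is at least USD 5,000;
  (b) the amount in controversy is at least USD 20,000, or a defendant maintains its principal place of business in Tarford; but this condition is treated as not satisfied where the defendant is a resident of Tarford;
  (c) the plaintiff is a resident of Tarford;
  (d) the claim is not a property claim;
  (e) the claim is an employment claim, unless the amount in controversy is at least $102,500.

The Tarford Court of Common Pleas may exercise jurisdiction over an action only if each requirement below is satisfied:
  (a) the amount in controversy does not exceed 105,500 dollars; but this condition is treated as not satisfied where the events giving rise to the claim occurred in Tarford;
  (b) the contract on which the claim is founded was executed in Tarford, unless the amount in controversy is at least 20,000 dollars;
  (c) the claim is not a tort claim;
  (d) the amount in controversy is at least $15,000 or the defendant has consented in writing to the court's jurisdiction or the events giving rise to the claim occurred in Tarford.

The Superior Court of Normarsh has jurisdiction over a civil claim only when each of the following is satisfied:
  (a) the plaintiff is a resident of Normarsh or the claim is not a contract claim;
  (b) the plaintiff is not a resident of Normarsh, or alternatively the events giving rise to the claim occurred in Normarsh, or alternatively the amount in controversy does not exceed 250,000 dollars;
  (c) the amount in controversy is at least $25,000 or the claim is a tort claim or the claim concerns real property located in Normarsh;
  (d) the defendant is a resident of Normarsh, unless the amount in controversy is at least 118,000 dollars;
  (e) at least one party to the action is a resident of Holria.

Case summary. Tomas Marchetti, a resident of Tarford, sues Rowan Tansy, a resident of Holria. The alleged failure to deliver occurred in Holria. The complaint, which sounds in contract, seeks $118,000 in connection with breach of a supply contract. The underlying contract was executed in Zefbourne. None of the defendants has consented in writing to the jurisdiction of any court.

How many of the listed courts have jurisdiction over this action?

1

The Tarford High Bench:
  (a) The defendant resides in Holria, not Tarford. But the amount in controversy is 118,000 dollars, which meets the 5,000 dollars floor, and the 'unless' clause therefore excuses the requirement. Satisfied.
  (b) The amount in controversy is 118,000 dollars, which meets the 20,000 dollars floor — that alternative is enough. And the carve-out is inapplicable — the defendant resides in Holria, not Tarford. Satisfied.
  (c) The plaintiff resides in Tarford. Met.
  (d) The claim is a contract claim, not a property claim. Condition met.
  (e) The claim is a contract claim, not an employment claim. However, the amount in controversy is 118,000 dollars, which meets the 102,500 dollars floor, so the 'unless' proviso supplies this condition. Condition met.
  → Jurisdiction lies.
The Tarford Court of Common Pleas:
  (a) The amount in controversy is 118,000 dollars, above the 105,500 dollars ceiling. Condition not met.
  (b) The contract was executed in Zefbourne, not Tarford. But the amount in controversy is 118,000 dollars, which meets the 20,000 dollars floor, and the 'unless' clause therefore excuses the requirement. Satisfied.
  (c) The claim is a contract claim, not a tort claim. Met.
  (d) The amount in controversy is $118,000, which meets the 15,000 dollars floor — that alternative is enough. Satisfied.
  → Not every requirement is met — no jurisdiction.
The Superior Court of Normarsh:
  (a) The plaintiff resides in Tarford, not Normarsh; the claim is a contract claim — none of the alternatives is met. Not satisfied.
  (b) The plaintiff resides in Tarford, which is not Normarsh, so this disjunct is met. Met.
  (c) The amount in controversy is $118,000, which meets the 25,000 dollars floor, so one alternative holds. Satisfied.
  (d) The defendant resides in Holria, not Normarsh. The proviso rescues it, though: the amount in controversy is USD 118,000, which meets the $118,000 floor. Met.
  (e) Rowan Tansy resides in Holria. Satisfied.
  → No jurisdiction.
Courts with jurisdiction: the Tarford High Bench — 1 in total.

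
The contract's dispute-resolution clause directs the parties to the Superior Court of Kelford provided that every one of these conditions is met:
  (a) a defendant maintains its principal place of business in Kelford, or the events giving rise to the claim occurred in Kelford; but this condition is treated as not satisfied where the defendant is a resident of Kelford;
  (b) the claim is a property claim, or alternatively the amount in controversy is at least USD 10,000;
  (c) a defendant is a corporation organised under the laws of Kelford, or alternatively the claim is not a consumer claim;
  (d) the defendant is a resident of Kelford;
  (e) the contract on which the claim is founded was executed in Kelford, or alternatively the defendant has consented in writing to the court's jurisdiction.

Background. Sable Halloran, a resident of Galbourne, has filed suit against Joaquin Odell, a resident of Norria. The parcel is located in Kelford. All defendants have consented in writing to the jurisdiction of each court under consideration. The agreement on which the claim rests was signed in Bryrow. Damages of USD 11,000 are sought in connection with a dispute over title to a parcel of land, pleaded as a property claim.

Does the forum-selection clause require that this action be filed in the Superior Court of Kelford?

The Superior Court of Kelford:
  (a) The operative events occurred in Kelford — that alternative is enough. The exception is not triggered, since the defendant resides in Norria, not Kelford. Condition met.
  (b) The claim is a property claim, so one alternative holds. Satisfied.
  (c) The claim is a property claim, not a consumer claim — that alternative is enough. Condition met.
  (d) The defendant resides in Norria, not Kelford. Condition not met.
  (e) Every defendant has filed written consent, which satisfies one of the alternatives. Condition met.
  → Forum clause is not triggered.

No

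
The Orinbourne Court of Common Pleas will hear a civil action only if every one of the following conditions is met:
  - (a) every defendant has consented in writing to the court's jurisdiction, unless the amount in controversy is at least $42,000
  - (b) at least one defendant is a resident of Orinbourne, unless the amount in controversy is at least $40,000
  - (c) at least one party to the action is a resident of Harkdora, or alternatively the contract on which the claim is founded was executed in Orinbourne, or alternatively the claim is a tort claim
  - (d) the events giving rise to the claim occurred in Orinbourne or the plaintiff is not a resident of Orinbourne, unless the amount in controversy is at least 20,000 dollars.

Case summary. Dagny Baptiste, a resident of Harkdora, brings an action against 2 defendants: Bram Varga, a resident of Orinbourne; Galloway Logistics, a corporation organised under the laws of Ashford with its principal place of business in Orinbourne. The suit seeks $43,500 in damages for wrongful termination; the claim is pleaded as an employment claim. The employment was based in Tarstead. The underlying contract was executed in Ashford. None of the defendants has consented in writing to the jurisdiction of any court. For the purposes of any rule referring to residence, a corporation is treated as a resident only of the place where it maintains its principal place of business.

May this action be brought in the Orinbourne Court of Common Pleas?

Yes

The Orinbourne Court of Common Pleas:
  (a) No such written consent has been filed. But the amount in controversy is $43,500, which meets the 42,000 dollars floor, and the 'unless' clause therefore excuses the requirement. Met.
  (b) Bram Varga resides in Orinbourne. Met.
  (c) Dagny Baptiste resides in Harkdora — that alternative is enough. Met.
  (d) The plaintiff resides in Harkdora, which is not Orinbourne, so this disjunct is met. Satisfied.
  → All conditions met; jurisdiction exists.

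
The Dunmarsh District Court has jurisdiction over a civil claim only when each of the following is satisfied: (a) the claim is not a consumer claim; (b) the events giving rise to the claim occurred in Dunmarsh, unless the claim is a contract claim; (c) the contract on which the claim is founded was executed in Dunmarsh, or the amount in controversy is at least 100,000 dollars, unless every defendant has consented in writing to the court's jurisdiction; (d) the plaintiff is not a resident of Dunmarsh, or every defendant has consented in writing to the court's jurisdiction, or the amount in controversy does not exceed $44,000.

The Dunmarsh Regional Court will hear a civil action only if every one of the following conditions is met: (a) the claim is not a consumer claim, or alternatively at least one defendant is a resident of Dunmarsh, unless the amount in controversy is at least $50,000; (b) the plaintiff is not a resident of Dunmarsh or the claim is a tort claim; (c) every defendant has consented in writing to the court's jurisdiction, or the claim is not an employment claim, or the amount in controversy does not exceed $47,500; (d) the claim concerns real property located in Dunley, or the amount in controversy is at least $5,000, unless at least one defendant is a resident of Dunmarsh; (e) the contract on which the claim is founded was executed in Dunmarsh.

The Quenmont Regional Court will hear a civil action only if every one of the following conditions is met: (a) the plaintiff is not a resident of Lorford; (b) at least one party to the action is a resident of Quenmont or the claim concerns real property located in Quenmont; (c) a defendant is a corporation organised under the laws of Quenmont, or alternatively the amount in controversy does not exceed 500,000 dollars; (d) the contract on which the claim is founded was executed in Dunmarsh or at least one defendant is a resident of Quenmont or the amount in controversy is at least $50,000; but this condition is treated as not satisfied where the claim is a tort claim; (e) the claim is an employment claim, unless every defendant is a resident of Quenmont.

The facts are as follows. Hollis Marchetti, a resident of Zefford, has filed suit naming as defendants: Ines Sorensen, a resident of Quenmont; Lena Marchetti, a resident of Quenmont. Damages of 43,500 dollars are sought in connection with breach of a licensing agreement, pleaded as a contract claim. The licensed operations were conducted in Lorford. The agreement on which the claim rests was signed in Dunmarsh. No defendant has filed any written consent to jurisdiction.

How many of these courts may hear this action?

3

The Dunmarsh District Court:
  (a) The claim is a contract claim, not a consumer claim. Condition met.
  (b) The operative events occurred in Lorford, not Dunmarsh. The proviso rescues it, though: the claim is a contract claim. Met.
  (c) The contract was executed in Dunmarsh, which satisfies one of the alternatives. Satisfied.
  (d) The plaintiff resides in Zefford, which is not Dunmarsh, so this disjunct is met. Condition met.
  → Jurisdiction lies.
The Dunmarsh Regional Court:
  (a) The claim is a contract claim, not a consumer claim, so one alternative holds. Condition met.
  (b) The plaintiff resides in Zefford, which is not Dunmarsh, so one alternative holds. Condition met.
  (c) The claim is a contract claim, not an employment claim, which satisfies one of the alternatives. Satisfied.
  (d) The amount in controversy is USD 43,500, which meets the 5,000 dollars floor, which satisfies one of the alternatives. Condition met.
  (e) The contract was executed in Dunmarsh. Satisfied.
  → The court has jurisdiction.
The Quenmont Regional Court:
  (a) The plaintiff resides in Zefford, which is not Lorford. Met.
  (b) Ines Sorensen resides in Quenmont — that alternative is enough. Satisfied.
  (c) The amount in controversy is USD 43,500, within the 500,000 dollars ceiling — that alternative is enough. Met.
  (d) The contract was executed in Dunmarsh, so one alternative holds. The carve-out does not apply: the claim is a contract claim, not a tort claim. Condition met.
  (e) The claim is a contract claim, not an employment claim. The proviso rescues it, though: the defendants reside as follows — Ines Sorensen in Quenmont, Lena Marchetti in Quenmont — all in Quenmont. Satisfied.
  → Every requirement is satisfied — jurisdiction.
Courts with jurisdiction: the Dunmarsh District Court, the Dunmarsh Regional Court, the Quenmont Regional Court — 3 in total.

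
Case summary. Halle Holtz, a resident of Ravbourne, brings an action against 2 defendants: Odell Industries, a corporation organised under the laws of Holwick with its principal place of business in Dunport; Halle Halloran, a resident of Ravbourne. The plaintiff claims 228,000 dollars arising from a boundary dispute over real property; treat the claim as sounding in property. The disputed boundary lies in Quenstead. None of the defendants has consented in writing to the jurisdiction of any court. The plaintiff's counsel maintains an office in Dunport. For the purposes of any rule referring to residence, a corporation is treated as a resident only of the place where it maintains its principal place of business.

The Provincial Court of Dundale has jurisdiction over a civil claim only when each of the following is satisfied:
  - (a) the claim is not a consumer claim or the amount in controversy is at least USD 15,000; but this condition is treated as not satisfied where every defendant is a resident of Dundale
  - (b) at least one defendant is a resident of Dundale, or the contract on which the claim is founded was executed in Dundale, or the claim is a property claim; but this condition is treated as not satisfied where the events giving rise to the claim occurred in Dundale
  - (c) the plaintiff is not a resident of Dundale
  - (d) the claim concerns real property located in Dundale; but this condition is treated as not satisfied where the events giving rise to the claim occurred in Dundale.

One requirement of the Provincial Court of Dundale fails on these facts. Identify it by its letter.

The Provincial Court of Dundale:
  (a) The claim is a property claim, not a consumer claim, which satisfies one of the alternatives. The exception is not triggered, since the defendants reside as follows — Odell Industries in Dunport, Halle Halloran in Ravbourne — not all in Dundale. Condition met.
  (b) The claim is a property claim, so this disjunct is met. The carve-out does not apply: the operative events occurred in Quenstead, not Dundale. Condition met.
  (c) The plaintiff resides in Ravbourne, which is not Dundale. Met.
  (d) The property lies in Quenstead, not Dundale. Not met.
Only condition (d) fails.

(d)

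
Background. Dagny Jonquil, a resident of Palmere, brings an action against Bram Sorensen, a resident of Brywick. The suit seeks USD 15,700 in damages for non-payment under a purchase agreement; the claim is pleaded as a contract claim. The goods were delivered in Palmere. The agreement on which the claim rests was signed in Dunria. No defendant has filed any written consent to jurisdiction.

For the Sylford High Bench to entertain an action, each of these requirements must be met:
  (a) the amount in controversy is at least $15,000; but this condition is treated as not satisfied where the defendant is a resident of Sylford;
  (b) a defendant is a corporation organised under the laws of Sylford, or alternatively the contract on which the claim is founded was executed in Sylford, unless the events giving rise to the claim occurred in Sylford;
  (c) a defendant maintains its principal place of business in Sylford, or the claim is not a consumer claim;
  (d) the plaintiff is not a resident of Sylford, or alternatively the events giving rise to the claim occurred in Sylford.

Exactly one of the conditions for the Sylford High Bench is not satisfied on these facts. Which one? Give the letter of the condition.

The Sylford High Bench:
  (a) The amount in controversy is USD 15,700, which meets the $15,000 floor. And the carve-out is inapplicable — the defendant resides in Brywick, not Sylford. Satisfied.
  (b) No defendant is a corporation; the contract was executed in Dunria, not Sylford — none of the alternatives is met. The proviso offers no rescue either, since the operative events occurred in Palmere, not Sylford. Condition not met.
  (c) The claim is a contract claim, not a consumer claim — that alternative is enough. Condition met.
  (d) The plaintiff resides in Palmere, which is not Sylford, so one alternative holds. Satisfied.
Only condition (b) fails.

(b)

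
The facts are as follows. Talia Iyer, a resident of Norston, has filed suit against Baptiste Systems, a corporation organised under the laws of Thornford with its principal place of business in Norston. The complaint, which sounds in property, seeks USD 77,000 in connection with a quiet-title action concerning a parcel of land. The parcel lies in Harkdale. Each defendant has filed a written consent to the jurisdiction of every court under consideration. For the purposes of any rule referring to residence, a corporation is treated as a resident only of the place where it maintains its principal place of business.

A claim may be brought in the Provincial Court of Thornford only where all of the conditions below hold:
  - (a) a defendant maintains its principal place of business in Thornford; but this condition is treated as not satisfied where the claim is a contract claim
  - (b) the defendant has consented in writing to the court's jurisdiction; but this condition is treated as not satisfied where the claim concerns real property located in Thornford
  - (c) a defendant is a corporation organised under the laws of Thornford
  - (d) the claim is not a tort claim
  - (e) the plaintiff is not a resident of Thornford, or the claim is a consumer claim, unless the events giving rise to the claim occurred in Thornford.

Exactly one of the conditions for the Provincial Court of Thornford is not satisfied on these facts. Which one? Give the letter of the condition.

The Provincial Court of Thornford:
  (a) The corporate defendant(s) have their principal place of business in Norston, not Thornford. Not satisfied.
  (b) Every defendant has filed written consent. And the carve-out is inapplicable — the property lies in Harkdale, not Thornford. Condition met.
  (c) Baptiste Systems is organised under the laws of Thornford. Satisfied.
  (d) The claim is a property claim, not a tort claim. Condition met.
  (e) The plaintiff resides in Norston, which is not Thornford, so one alternative holds. Satisfied.
Only condition (a) fails.

(a)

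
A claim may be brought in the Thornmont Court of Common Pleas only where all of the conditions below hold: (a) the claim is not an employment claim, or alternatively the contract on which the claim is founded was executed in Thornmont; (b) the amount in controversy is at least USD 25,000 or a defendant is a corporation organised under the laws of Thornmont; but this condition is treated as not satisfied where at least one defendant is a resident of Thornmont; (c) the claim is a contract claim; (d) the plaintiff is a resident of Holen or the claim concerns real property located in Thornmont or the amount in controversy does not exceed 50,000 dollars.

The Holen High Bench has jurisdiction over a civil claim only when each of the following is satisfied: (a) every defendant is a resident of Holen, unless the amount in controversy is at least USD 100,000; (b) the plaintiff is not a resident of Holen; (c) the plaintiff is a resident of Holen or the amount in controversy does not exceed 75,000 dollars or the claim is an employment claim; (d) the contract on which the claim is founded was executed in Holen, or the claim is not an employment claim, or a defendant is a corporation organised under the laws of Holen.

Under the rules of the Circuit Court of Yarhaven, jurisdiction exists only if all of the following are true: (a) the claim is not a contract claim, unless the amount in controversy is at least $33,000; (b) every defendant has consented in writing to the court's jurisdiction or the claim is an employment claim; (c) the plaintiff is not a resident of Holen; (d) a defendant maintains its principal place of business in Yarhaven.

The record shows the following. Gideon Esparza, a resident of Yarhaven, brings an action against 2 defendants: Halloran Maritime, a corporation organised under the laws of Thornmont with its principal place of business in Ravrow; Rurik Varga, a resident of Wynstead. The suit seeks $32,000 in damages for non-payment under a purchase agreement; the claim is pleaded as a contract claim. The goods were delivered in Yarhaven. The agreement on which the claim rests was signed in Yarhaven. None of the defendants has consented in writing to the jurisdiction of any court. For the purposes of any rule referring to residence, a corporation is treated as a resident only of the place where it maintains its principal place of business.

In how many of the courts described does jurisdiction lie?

1

The Thornmont Court of Common Pleas:
  (a) The claim is a contract claim, not an employment claim, so this disjunct is met. Met.
  (b) The amount in controversy is USD 32,000, which meets the USD 25,000 floor, so this disjunct is met. The exception is not triggered, since no defendant resides in Thornmont (they reside in Ravrow, Wynstead). Satisfied.
  (c) The claim is a contract claim. Met.
  (d) The amount in controversy is $32,000, within the $50,000 ceiling, which satisfies one of the alternatives. Met.
  → All conditions met; jurisdiction exists.
The Holen High Bench:
  (a) The defendants reside as follows — Halloran Maritime in Ravrow, Rurik Varga in Wynstead — not all in Holen. Nor does the 'unless' clause help: the amount in controversy is USD 32,000, below the $100,000 floor. Condition not met.
  (b) The plaintiff resides in Yarhaven, which is not Holen. Condition met.
  (c) The amount in controversy is USD 32,000, within the $75,000 ceiling, which satisfies one of the alternatives. Satisfied.
  (d) The claim is a contract claim, not an employment claim, so this disjunct is met. Satisfied.
  → At least one condition fails; no jurisdiction.
The Circuit Court of Yarhaven:
  (a) The claim is a contract claim. And the amount in controversy is 32,000 dollars, below the $33,000 floor, so the proviso does not save it. Fails.
  (b) No such written consent has been filed; the claim is a contract claim, not an employment claim — every alternative fails. Not satisfied.
  (c) The plaintiff resides in Yarhaven, which is not Holen. Met.
  (d) The corporate defendant(s) have their principal place of business in Ravrow, not Yarhaven. Not met.
  → No jurisdiction.
Courts with jurisdiction: the Thornmont Court of Common Pleas — 1 in total.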